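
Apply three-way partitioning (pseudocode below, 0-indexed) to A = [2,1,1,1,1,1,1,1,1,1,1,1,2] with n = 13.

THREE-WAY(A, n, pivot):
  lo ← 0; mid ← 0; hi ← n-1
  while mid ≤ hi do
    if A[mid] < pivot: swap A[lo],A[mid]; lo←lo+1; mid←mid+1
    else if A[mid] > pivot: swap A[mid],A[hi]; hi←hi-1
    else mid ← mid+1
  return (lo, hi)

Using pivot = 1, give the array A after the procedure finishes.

[1,1,1,1,1,1,1,1,1,1,1,2,2]

lo=0 mid=0 hi=12
2>1: swap(0,12), hi=11 ⇒ [2,1,1,1,1,1,1,1,1,1,1,1,2]
2>1: swap(0,11), hi=10 ⇒ [1,1,1,1,1,1,1,1,1,1,1,2,2]
1=1: mid=1
1=1: mid=2
1=1: mid=3
1=1: mid=4
1=1: mid=5
1=1: mid=6
1=1: mid=7
1=1: mid=8
1=1: mid=9
1=1: mid=10
1=1: mid=11
done. lo=0 hi=10; A=[1,1,1,1,1,1,1,1,1,1,1,2,2]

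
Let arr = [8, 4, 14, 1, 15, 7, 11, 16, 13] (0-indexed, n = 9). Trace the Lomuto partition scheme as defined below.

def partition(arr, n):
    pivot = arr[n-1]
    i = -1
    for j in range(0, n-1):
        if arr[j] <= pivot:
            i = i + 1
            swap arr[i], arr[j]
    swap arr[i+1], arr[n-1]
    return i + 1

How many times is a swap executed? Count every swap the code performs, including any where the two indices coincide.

6

pivot=13, i=-1
j=0: 8≤13, i=0, swap(0,0) ⇒ [8, 4, 14, 1, 15, 7, 11, 16, 13]
j=1: 4≤13, i=1, swap(1,1) ⇒ [8, 4, 14, 1, 15, 7, 11, 16, 13]
j=2: 14>13, skip
j=3: 1≤13, i=2, swap(2,3) ⇒ [8, 4, 1, 14, 15, 7, 11, 16, 13]
j=4: 15>13, skip
j=5: 7≤13, i=3, swap(3,5) ⇒ [8, 4, 1, 7, 15, 14, 11, 16, 13]
j=6: 11≤13, i=4, swap(4,6) ⇒ [8, 4, 1, 7, 11, 14, 15, 16, 13]
j=7: 16>13, skip
swap(5,8) ⇒ [8, 4, 1, 7, 11, 13, 15, 16, 14]; return 5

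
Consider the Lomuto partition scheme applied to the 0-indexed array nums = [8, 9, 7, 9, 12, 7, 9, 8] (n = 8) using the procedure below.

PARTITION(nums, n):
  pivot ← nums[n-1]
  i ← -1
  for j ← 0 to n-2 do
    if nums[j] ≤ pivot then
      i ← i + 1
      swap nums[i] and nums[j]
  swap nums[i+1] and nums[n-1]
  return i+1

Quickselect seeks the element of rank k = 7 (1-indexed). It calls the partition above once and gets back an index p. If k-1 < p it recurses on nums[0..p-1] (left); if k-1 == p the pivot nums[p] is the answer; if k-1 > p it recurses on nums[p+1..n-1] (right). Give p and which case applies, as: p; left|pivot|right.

pivot=8, i=-1
j=0: 8≤8, i=0, swap(0,0) ⇒ [8, 9, 7, 9, 12, 7, 9, 8]
j=1: 9>8, skip
j=2: 7≤8, i=1, swap(1,2) ⇒ [8, 7, 9, 9, 12, 7, 9, 8]
j=3: 9>8, skip
j=4: 12>8, skip
j=5: 7≤8, i=2, swap(2,5) ⇒ [8, 7, 7, 9, 12, 9, 9, 8]
j=6: 9>8, skip
swap(3,7) ⇒ [8, 7, 7, 8, 12, 9, 9, 9]; return 3
p = 3; k-1 = 6 > 3 ⇒ right

3; right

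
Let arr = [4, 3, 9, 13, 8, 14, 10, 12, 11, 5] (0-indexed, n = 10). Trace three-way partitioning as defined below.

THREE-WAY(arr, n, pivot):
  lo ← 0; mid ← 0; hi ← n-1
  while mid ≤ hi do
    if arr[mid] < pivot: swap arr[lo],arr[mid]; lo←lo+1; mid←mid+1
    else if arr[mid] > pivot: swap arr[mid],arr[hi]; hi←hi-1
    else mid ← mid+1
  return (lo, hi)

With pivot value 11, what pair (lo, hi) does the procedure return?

pivot = 11; lo=0, mid=0, hi=9
arr[mid]=4<11: swap arr[0],arr[0]; lo=1,mid=1 → [4, 3, 9, 13, 8, 14, 10, 12, 11, 5]
arr[mid]=3<11: swap arr[1],arr[1]; lo=2,mid=2 → [4, 3, 9, 13, 8, 14, 10, 12, 11, 5]
arr[mid]=9<11: swap arr[2],arr[2]; lo=3,mid=3 → [4, 3, 9, 13, 8, 14, 10, 12, 11, 5]
arr[mid]=13>11: swap arr[3],arr[9]; hi=8 → [4, 3, 9, 5, 8, 14, 10, 12, 11, 13]
arr[mid]=5<11: swap arr[3],arr[3]; lo=4,mid=4 → [4, 3, 9, 5, 8, 14, 10, 12, 11, 13]
arr[mid]=8<11: swap arr[4],arr[4]; lo=5,mid=5 → [4, 3, 9, 5, 8, 14, 10, 12, 11, 13]
arr[mid]=14>11: swap arr[5],arr[8]; hi=7 → [4, 3, 9, 5, 8, 11, 10, 12, 14, 13]
arr[mid]=11=11: mid=6
arr[mid]=10<11: swap arr[5],arr[6]; lo=6,mid=7 → [4, 3, 9, 5, 8, 10, 11, 12, 14, 13]
arr[mid]=12>11: swap arr[7],arr[7]; hi=6 → [4, 3, 9, 5, 8, 10, 11, 12, 14, 13]
end: lo=6, hi=6; arr = [4, 3, 9, 5, 8, 10, 11, 12, 14, 13]

(6, 6)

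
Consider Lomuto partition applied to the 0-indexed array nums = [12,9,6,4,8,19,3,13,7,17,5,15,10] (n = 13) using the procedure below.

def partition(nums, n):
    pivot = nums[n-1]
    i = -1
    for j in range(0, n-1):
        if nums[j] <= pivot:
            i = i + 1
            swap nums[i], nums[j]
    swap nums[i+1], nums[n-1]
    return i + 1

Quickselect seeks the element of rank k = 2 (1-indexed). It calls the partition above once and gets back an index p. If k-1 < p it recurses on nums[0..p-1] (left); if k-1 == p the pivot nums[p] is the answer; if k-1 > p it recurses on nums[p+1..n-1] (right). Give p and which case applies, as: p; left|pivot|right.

7; left

pivot = nums[12] = 10; i = -1
j=0: nums[0]=12 > 10 → no swap
j=1: nums[1]=9 ≤ 10 → i=0, swap nums[0],nums[1] → [9,12,6,4,8,19,3,13,7,17,5,15,10]
j=2: nums[2]=6 ≤ 10 → i=1, swap nums[1],nums[2] → [9,6,12,4,8,19,3,13,7,17,5,15,10]
j=3: nums[3]=4 ≤ 10 → i=2, swap nums[2],nums[3] → [9,6,4,12,8,19,3,13,7,17,5,15,10]
j=4: nums[4]=8 ≤ 10 → i=3, swap nums[3],nums[4] → [9,6,4,8,12,19,3,13,7,17,5,15,10]
j=5: nums[5]=19 > 10 → no swap
j=6: nums[6]=3 ≤ 10 → i=4, swap nums[4],nums[6] → [9,6,4,8,3,19,12,13,7,17,5,15,10]
j=7: nums[7]=13 > 10 → no swap
j=8: nums[8]=7 ≤ 10 → i=5, swap nums[5],nums[8] → [9,6,4,8,3,7,12,13,19,17,5,15,10]
j=9: nums[9]=17 > 10 → no swap
j=10: nums[10]=5 ≤ 10 → i=6, swap nums[6],nums[10] → [9,6,4,8,3,7,5,13,19,17,12,15,10]
j=11: nums[11]=15 > 10 → no swap
final swap nums[7],nums[12] → [9,6,4,8,3,7,5,10,19,17,12,15,13]; return 7
p = 7; k-1 = 1 < 7 ⇒ left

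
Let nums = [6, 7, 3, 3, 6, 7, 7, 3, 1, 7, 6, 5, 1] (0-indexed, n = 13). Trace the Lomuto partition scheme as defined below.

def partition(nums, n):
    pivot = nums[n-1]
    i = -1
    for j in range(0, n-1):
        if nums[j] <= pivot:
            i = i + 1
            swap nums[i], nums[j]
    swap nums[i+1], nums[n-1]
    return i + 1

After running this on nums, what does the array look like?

pivot = nums[12] = 1; i = -1
j=0: nums[0]=6 > 1 → no swap
j=1: nums[1]=7 > 1 → no swap
j=2: nums[2]=3 > 1 → no swap
j=3: nums[3]=3 > 1 → no swap
j=4: nums[4]=6 > 1 → no swap
j=5: nums[5]=7 > 1 → no swap
j=6: nums[6]=7 > 1 → no swap
j=7: nums[7]=3 > 1 → no swap
j=8: nums[8]=1 ≤ 1 → i=0, swap nums[0],nums[8] → [1, 7, 3, 3, 6, 7, 7, 3, 6, 7, 6, 5, 1]
j=9: nums[9]=7 > 1 → no swap
j=10: nums[10]=6 > 1 → no swap
j=11: nums[11]=5 > 1 → no swap
final swap nums[1],nums[12] → [1, 1, 3, 3, 6, 7, 7, 3, 6, 7, 6, 5, 7]; return 1

[1, 1, 3, 3, 6, 7, 7, 3, 6, 7, 6, 5, 7]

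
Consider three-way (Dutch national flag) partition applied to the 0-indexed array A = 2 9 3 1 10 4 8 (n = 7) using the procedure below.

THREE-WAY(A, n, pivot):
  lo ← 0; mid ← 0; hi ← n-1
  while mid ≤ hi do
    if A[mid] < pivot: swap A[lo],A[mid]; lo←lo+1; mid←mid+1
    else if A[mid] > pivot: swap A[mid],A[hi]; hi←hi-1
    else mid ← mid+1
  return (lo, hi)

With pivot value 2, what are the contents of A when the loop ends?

pivot = 2; lo=0, mid=0, hi=6
A[mid]=2=2: mid=1
A[mid]=9>2: swap A[1],A[6]; hi=5 → 2 8 3 1 10 4 9
A[mid]=8>2: swap A[1],A[5]; hi=4 → 2 4 3 1 10 8 9
A[mid]=4>2: swap A[1],A[4]; hi=3 → 2 10 3 1 4 8 9
A[mid]=10>2: swap A[1],A[3]; hi=2 → 2 1 3 10 4 8 9
A[mid]=1<2: swap A[0],A[1]; lo=1,mid=2 → 1 2 3 10 4 8 9
A[mid]=3>2: swap A[2],A[2]; hi=1 → 1 2 3 10 4 8 9
end: lo=1, hi=1; A = 1 2 3 10 4 8 9

1 2 3 10 4 8 9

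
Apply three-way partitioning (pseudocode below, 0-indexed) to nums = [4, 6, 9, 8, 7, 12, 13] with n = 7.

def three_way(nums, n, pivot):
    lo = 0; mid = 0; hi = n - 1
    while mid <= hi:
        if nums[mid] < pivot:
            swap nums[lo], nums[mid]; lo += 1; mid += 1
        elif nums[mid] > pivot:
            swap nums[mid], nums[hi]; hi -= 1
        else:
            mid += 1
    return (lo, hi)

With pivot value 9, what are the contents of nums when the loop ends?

[4, 6, 8, 7, 9, 13, 12]

lo=0 mid=0 hi=6
4<9: swap(0,0), lo=1 mid=1 ⇒ [4, 6, 9, 8, 7, 12, 13]
6<9: swap(1,1), lo=2 mid=2 ⇒ [4, 6, 9, 8, 7, 12, 13]
9=9: mid=3
8<9: swap(2,3), lo=3 mid=4 ⇒ [4, 6, 8, 9, 7, 12, 13]
7<9: swap(3,4), lo=4 mid=5 ⇒ [4, 6, 8, 7, 9, 12, 13]
12>9: swap(5,6), hi=5 ⇒ [4, 6, 8, 7, 9, 13, 12]
13>9: swap(5,5), hi=4 ⇒ [4, 6, 8, 7, 9, 13, 12]
done. lo=4 hi=4; nums=[4, 6, 8, 7, 9, 13, 12]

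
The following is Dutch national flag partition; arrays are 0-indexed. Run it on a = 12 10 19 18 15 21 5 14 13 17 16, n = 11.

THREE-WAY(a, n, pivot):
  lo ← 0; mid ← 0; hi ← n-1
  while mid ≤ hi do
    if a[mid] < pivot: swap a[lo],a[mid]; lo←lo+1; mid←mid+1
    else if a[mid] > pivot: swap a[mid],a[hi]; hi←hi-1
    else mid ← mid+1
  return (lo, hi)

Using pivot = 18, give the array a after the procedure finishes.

lo=0 mid=0 hi=10
12<18: swap(0,0), lo=1 mid=1 ⇒ 12 10 19 18 15 21 5 14 13 17 16
10<18: swap(1,1), lo=2 mid=2 ⇒ 12 10 19 18 15 21 5 14 13 17 16
19>18: swap(2,10), hi=9 ⇒ 12 10 16 18 15 21 5 14 13 17 19
16<18: swap(2,2), lo=3 mid=3 ⇒ 12 10 16 18 15 21 5 14 13 17 19
18=18: mid=4
15<18: swap(3,4), lo=4 mid=5 ⇒ 12 10 16 15 18 21 5 14 13 17 19
21>18: swap(5,9), hi=8 ⇒ 12 10 16 15 18 17 5 14 13 21 19
17<18: swap(4,5), lo=5 mid=6 ⇒ 12 10 16 15 17 18 5 14 13 21 19
5<18: swap(5,6), lo=6 mid=7 ⇒ 12 10 16 15 17 5 18 14 13 21 19
14<18: swap(6,7), lo=7 mid=8 ⇒ 12 10 16 15 17 5 14 18 13 21 19
13<18: swap(7,8), lo=8 mid=9 ⇒ 12 10 16 15 17 5 14 13 18 21 19
done. lo=8 hi=8; a=12 10 16 15 17 5 14 13 18 21 19

12 10 16 15 17 5 14 13 18 21 19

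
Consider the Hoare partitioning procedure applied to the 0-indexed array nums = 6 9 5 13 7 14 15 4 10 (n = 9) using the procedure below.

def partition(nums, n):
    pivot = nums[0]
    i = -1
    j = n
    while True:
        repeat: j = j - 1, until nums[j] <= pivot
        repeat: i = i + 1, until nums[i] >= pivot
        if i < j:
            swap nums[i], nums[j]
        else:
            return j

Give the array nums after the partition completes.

4 5 9 13 7 14 15 6 10

pivot = nums[0] = 6; i = -1, j = 9
j→7 (nums[7]=4≤6), i→0 (nums[0]=6≥6); i<j, swap → 4 9 5 13 7 14 15 6 10
j→2 (nums[2]=5≤6), i→1 (nums[1]=9≥6); i<j, swap → 4 5 9 13 7 14 15 6 10
j→1, i→2; i≥j, return j=1. nums = 4 5 9 13 7 14 15 6 10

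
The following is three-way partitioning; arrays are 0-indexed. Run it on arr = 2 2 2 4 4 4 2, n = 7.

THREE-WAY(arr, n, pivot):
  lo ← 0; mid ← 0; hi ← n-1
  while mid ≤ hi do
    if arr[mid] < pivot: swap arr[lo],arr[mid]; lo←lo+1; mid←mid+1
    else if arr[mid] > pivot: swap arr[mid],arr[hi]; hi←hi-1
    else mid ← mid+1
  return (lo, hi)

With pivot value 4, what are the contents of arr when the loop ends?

2 2 2 2 4 4 4

pivot = 4; lo=0, mid=0, hi=6
arr[mid]=2<4: swap arr[0],arr[0]; lo=1,mid=1 → 2 2 2 4 4 4 2
arr[mid]=2<4: swap arr[1],arr[1]; lo=2,mid=2 → 2 2 2 4 4 4 2
arr[mid]=2<4: swap arr[2],arr[2]; lo=3,mid=3 → 2 2 2 4 4 4 2
arr[mid]=4=4: mid=4
arr[mid]=4=4: mid=5
arr[mid]=4=4: mid=6
arr[mid]=2<4: swap arr[3],arr[6]; lo=4,mid=7 → 2 2 2 2 4 4 4
end: lo=4, hi=6; arr = 2 2 2 2 4 4 4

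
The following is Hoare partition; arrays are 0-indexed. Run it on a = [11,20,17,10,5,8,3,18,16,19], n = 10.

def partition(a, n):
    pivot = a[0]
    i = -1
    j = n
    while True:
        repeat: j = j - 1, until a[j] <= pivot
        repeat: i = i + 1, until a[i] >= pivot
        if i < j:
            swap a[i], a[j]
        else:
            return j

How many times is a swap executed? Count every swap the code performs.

pivot = a[0] = 11; i = -1, j = 10
j→6 (a[6]=3≤11), i→0 (a[0]=11≥11); i<j, swap → [3,20,17,10,5,8,11,18,16,19]
j→5 (a[5]=8≤11), i→1 (a[1]=20≥11); i<j, swap → [3,8,17,10,5,20,11,18,16,19]
j→4 (a[4]=5≤11), i→2 (a[2]=17≥11); i<j, swap → [3,8,5,10,17,20,11,18,16,19]
j→3, i→4; i≥j, return j=3. a = [3,8,5,10,17,20,11,18,16,19]

3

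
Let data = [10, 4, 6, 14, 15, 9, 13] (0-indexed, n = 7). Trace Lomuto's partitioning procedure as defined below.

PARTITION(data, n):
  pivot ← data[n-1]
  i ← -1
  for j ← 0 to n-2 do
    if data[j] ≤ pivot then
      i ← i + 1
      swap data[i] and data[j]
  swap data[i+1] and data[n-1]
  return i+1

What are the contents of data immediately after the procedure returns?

[10, 4, 6, 9, 13, 14, 15]

pivot=13, i=-1
j=0: 10≤13, i=0, swap(0,0) ⇒ [10, 4, 6, 14, 15, 9, 13]
j=1: 4≤13, i=1, swap(1,1) ⇒ [10, 4, 6, 14, 15, 9, 13]
j=2: 6≤13, i=2, swap(2,2) ⇒ [10, 4, 6, 14, 15, 9, 13]
j=3: 14>13, skip
j=4: 15>13, skip
j=5: 9≤13, i=3, swap(3,5) ⇒ [10, 4, 6, 9, 15, 14, 13]
swap(4,6) ⇒ [10, 4, 6, 9, 13, 14, 15]; return 4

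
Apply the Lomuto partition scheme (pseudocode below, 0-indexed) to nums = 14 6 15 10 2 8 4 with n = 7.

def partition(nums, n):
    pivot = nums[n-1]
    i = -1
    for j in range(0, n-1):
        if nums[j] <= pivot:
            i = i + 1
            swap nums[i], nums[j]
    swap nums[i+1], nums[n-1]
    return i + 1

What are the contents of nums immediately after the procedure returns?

pivot = nums[6] = 4; i = -1
j=0: nums[0]=14 > 4 → no swap
j=1: nums[1]=6 > 4 → no swap
j=2: nums[2]=15 > 4 → no swap
j=3: nums[3]=10 > 4 → no swap
j=4: nums[4]=2 ≤ 4 → i=0, swap nums[0],nums[4] → 2 6 15 10 14 8 4
j=5: nums[5]=8 > 4 → no swap
final swap nums[1],nums[6] → 2 4 15 10 14 8 6; return 1

2 4 15 10 14 8 6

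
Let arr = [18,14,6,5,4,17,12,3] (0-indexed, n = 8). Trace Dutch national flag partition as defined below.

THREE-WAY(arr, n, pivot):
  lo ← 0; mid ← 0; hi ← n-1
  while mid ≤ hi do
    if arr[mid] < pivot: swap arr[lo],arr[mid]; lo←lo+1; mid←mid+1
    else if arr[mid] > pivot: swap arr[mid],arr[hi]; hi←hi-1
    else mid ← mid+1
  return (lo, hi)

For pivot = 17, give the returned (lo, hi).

(6, 6)

pivot = 17; lo=0, mid=0, hi=7
arr[mid]=18>17: swap arr[0],arr[7]; hi=6 → [3,14,6,5,4,17,12,18]
arr[mid]=3<17: swap arr[0],arr[0]; lo=1,mid=1 → [3,14,6,5,4,17,12,18]
arr[mid]=14<17: swap arr[1],arr[1]; lo=2,mid=2 → [3,14,6,5,4,17,12,18]
arr[mid]=6<17: swap arr[2],arr[2]; lo=3,mid=3 → [3,14,6,5,4,17,12,18]
arr[mid]=5<17: swap arr[3],arr[3]; lo=4,mid=4 → [3,14,6,5,4,17,12,18]
arr[mid]=4<17: swap arr[4],arr[4]; lo=5,mid=5 → [3,14,6,5,4,17,12,18]
arr[mid]=17=17: mid=6
arr[mid]=12<17: swap arr[5],arr[6]; lo=6,mid=7 → [3,14,6,5,4,12,17,18]
end: lo=6, hi=6; arr = [3,14,6,5,4,12,17,18]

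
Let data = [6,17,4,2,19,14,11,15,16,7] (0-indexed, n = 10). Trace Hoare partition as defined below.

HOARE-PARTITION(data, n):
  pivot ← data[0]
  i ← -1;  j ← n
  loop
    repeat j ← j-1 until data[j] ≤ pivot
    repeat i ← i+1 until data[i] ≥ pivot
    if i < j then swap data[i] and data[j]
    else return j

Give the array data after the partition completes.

[2,4,17,6,19,14,11,15,16,7]

pivot = data[0] = 6; i = -1, j = 10
j→3 (data[3]=2≤6), i→0 (data[0]=6≥6); i<j, swap → [2,17,4,6,19,14,11,15,16,7]
j→2 (data[2]=4≤6), i→1 (data[1]=17≥6); i<j, swap → [2,4,17,6,19,14,11,15,16,7]
j→1, i→2; i≥j, return j=1. data = [2,4,17,6,19,14,11,15,16,7]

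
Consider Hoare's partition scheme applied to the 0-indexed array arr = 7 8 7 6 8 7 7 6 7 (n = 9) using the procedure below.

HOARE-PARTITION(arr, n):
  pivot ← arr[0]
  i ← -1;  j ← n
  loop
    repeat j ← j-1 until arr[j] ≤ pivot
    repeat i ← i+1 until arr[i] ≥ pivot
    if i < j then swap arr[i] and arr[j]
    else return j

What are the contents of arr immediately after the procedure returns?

pivot = arr[0] = 7; i = -1, j = 9
j→8 (arr[8]=7≤7), i→0 (arr[0]=7≥7); i<j, swap → 7 8 7 6 8 7 7 6 7
j→7 (arr[7]=6≤7), i→1 (arr[1]=8≥7); i<j, swap → 7 6 7 6 8 7 7 8 7
j→6 (arr[6]=7≤7), i→2 (arr[2]=7≥7); i<j, swap → 7 6 7 6 8 7 7 8 7
j→5 (arr[5]=7≤7), i→4 (arr[4]=8≥7); i<j, swap → 7 6 7 6 7 8 7 8 7
j→4, i→5; i≥j, return j=4. arr = 7 6 7 6 7 8 7 8 7

7 6 7 6 7 8 7 8 7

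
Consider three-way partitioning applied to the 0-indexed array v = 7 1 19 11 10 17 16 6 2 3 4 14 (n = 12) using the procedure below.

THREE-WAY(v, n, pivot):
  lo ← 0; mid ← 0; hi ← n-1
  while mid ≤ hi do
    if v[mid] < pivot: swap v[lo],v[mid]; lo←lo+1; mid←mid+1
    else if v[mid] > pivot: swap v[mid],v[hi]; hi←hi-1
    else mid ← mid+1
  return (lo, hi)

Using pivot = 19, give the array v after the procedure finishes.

lo=0 mid=0 hi=11
7<19: swap(0,0), lo=1 mid=1 ⇒ 7 1 19 11 10 17 16 6 2 3 4 14
1<19: swap(1,1), lo=2 mid=2 ⇒ 7 1 19 11 10 17 16 6 2 3 4 14
19=19: mid=3
11<19: swap(2,3), lo=3 mid=4 ⇒ 7 1 11 19 10 17 16 6 2 3 4 14
10<19: swap(3,4), lo=4 mid=5 ⇒ 7 1 11 10 19 17 16 6 2 3 4 14
17<19: swap(4,5), lo=5 mid=6 ⇒ 7 1 11 10 17 19 16 6 2 3 4 14
16<19: swap(5,6), lo=6 mid=7 ⇒ 7 1 11 10 17 16 19 6 2 3 4 14
6<19: swap(6,7), lo=7 mid=8 ⇒ 7 1 11 10 17 16 6 19 2 3 4 14
2<19: swap(7,8), lo=8 mid=9 ⇒ 7 1 11 10 17 16 6 2 19 3 4 14
3<19: swap(8,9), lo=9 mid=10 ⇒ 7 1 11 10 17 16 6 2 3 19 4 14
4<19: swap(9,10), lo=10 mid=11 ⇒ 7 1 11 10 17 16 6 2 3 4 19 14
14<19: swap(10,11), lo=11 mid=12 ⇒ 7 1 11 10 17 16 6 2 3 4 14 19
done. lo=11 hi=11; v=7 1 11 10 17 16 6 2 3 4 14 19

7 1 11 10 17 16 6 2 3 4 14 19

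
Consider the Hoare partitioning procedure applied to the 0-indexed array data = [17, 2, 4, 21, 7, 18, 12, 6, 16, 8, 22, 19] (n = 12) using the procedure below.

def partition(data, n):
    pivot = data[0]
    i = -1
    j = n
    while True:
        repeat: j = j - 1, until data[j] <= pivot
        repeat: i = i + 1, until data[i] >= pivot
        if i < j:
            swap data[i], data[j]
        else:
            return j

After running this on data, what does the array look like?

[8, 2, 4, 16, 7, 6, 12, 18, 21, 17, 22, 19]

pivot = data[0] = 17; i = -1, j = 12
j→9 (data[9]=8≤17), i→0 (data[0]=17≥17); i<j, swap → [8, 2, 4, 21, 7, 18, 12, 6, 16, 17, 22, 19]
j→8 (data[8]=16≤17), i→3 (data[3]=21≥17); i<j, swap → [8, 2, 4, 16, 7, 18, 12, 6, 21, 17, 22, 19]
j→7 (data[7]=6≤17), i→5 (data[5]=18≥17); i<j, swap → [8, 2, 4, 16, 7, 6, 12, 18, 21, 17, 22, 19]
j→6, i→7; i≥j, return j=6. data = [8, 2, 4, 16, 7, 6, 12, 18, 21, 17, 22, 19]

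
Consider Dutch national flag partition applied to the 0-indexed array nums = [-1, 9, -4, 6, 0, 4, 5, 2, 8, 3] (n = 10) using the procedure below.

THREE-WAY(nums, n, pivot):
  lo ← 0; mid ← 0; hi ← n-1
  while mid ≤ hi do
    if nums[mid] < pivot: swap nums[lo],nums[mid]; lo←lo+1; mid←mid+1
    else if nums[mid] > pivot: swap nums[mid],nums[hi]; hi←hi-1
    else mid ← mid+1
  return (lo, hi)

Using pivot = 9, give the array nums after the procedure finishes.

[-1, -4, 6, 0, 4, 5, 2, 8, 3, 9]

pivot = 9; lo=0, mid=0, hi=9
nums[mid]=-1<9: swap nums[0],nums[0]; lo=1,mid=1 → [-1, 9, -4, 6, 0, 4, 5, 2, 8, 3]
nums[mid]=9=9: mid=2
nums[mid]=-4<9: swap nums[1],nums[2]; lo=2,mid=3 → [-1, -4, 9, 6, 0, 4, 5, 2, 8, 3]
nums[mid]=6<9: swap nums[2],nums[3]; lo=3,mid=4 → [-1, -4, 6, 9, 0, 4, 5, 2, 8, 3]
nums[mid]=0<9: swap nums[3],nums[4]; lo=4,mid=5 → [-1, -4, 6, 0, 9, 4, 5, 2, 8, 3]
nums[mid]=4<9: swap nums[4],nums[5]; lo=5,mid=6 → [-1, -4, 6, 0, 4, 9, 5, 2, 8, 3]
nums[mid]=5<9: swap nums[5],nums[6]; lo=6,mid=7 → [-1, -4, 6, 0, 4, 5, 9, 2, 8, 3]
nums[mid]=2<9: swap nums[6],nums[7]; lo=7,mid=8 → [-1, -4, 6, 0, 4, 5, 2, 9, 8, 3]
nums[mid]=8<9: swap nums[7],nums[8]; lo=8,mid=9 → [-1, -4, 6, 0, 4, 5, 2, 8, 9, 3]
nums[mid]=3<9: swap nums[8],nums[9]; lo=9,mid=10 → [-1, -4, 6, 0, 4, 5, 2, 8, 3, 9]
end: lo=9, hi=9; nums = [-1, -4, 6, 0, 4, 5, 2, 8, 3, 9]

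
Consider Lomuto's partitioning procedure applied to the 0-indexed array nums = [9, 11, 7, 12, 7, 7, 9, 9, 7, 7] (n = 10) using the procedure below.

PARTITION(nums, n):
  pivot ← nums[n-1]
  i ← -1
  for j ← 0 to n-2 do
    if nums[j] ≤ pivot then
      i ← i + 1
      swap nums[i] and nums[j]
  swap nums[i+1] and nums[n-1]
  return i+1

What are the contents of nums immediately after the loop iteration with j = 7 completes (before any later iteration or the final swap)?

pivot = nums[9] = 7; i = -1
j=0: nums[0]=9 > 7 → no swap
j=1: nums[1]=11 > 7 → no swap
j=2: nums[2]=7 ≤ 7 → i=0, swap nums[0],nums[2] → [7, 11, 9, 12, 7, 7, 9, 9, 7, 7]
j=3: nums[3]=12 > 7 → no swap
j=4: nums[4]=7 ≤ 7 → i=1, swap nums[1],nums[4] → [7, 7, 9, 12, 11, 7, 9, 9, 7, 7]
j=5: nums[5]=7 ≤ 7 → i=2, swap nums[2],nums[5] → [7, 7, 7, 12, 11, 9, 9, 9, 7, 7]
j=6: nums[6]=9 > 7 → no swap
j=7: nums[7]=9 > 7 → no swap
(after j=7) nums = [7, 7, 7, 12, 11, 9, 9, 9, 7, 7]

[7, 7, 7, 12, 11, 9, 9, 9, 7, 7]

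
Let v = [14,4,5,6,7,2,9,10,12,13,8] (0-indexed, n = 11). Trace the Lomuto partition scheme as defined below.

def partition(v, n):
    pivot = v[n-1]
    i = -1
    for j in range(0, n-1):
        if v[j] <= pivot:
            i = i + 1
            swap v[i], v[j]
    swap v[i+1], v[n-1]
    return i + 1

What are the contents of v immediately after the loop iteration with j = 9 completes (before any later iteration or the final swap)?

pivot=8, i=-1
j=0: 14>8, skip
j=1: 4≤8, i=0, swap(0,1) ⇒ [4,14,5,6,7,2,9,10,12,13,8]
j=2: 5≤8, i=1, swap(1,2) ⇒ [4,5,14,6,7,2,9,10,12,13,8]
j=3: 6≤8, i=2, swap(2,3) ⇒ [4,5,6,14,7,2,9,10,12,13,8]
j=4: 7≤8, i=3, swap(3,4) ⇒ [4,5,6,7,14,2,9,10,12,13,8]
j=5: 2≤8, i=4, swap(4,5) ⇒ [4,5,6,7,2,14,9,10,12,13,8]
j=6: 9>8, skip
j=7: 10>8, skip
j=8: 12>8, skip
j=9: 13>8, skip
(after j=9) v = [4,5,6,7,2,14,9,10,12,13,8]

[4,5,6,7,2,14,9,10,12,13,8]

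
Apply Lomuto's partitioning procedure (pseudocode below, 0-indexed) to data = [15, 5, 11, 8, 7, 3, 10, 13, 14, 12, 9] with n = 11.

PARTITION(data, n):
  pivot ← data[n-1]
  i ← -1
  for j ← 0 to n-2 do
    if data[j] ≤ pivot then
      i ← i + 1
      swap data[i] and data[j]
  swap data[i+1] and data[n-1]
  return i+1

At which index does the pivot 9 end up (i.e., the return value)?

4

pivot = data[10] = 9; i = -1
j=0: data[0]=15 > 9 → no swap
j=1: data[1]=5 ≤ 9 → i=0, swap data[0],data[1] → [5, 15, 11, 8, 7, 3, 10, 13, 14, 12, 9]
j=2: data[2]=11 > 9 → no swap
j=3: data[3]=8 ≤ 9 → i=1, swap data[1],data[3] → [5, 8, 11, 15, 7, 3, 10, 13, 14, 12, 9]
j=4: data[4]=7 ≤ 9 → i=2, swap data[2],data[4] → [5, 8, 7, 15, 11, 3, 10, 13, 14, 12, 9]
j=5: data[5]=3 ≤ 9 → i=3, swap data[3],data[5] → [5, 8, 7, 3, 11, 15, 10, 13, 14, 12, 9]
j=6: data[6]=10 > 9 → no swap
j=7: data[7]=13 > 9 → no swap
j=8: data[8]=14 > 9 → no swap
j=9: data[9]=12 > 9 → no swap
final swap data[4],data[10] → [5, 8, 7, 3, 9, 15, 10, 13, 14, 12, 11]; return 4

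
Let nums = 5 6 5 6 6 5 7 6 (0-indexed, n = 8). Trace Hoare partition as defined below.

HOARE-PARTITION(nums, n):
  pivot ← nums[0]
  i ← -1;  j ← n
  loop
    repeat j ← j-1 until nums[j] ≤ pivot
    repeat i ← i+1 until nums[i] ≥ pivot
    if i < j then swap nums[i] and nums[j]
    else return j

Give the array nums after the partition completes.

pivot=5
j stops at 5 (5), i stops at 0 (5); swap ⇒ 5 6 5 6 6 5 7 6
j stops at 2 (5), i stops at 1 (6); swap ⇒ 5 5 6 6 6 5 7 6
j stops at 1, i stops at 2; i≥j ⇒ return 1. nums=5 5 6 6 6 5 7 6

5 5 6 6 6 5 7 6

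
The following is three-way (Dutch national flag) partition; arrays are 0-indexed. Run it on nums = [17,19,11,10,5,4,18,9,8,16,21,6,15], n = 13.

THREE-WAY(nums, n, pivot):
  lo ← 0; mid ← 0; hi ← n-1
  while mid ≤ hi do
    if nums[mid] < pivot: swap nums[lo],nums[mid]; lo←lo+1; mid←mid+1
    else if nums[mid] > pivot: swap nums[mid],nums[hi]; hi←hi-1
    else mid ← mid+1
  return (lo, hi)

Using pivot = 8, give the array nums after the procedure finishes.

pivot = 8; lo=0, mid=0, hi=12
nums[mid]=17>8: swap nums[0],nums[12]; hi=11 → [15,19,11,10,5,4,18,9,8,16,21,6,17]
nums[mid]=15>8: swap nums[0],nums[11]; hi=10 → [6,19,11,10,5,4,18,9,8,16,21,15,17]
nums[mid]=6<8: swap nums[0],nums[0]; lo=1,mid=1 → [6,19,11,10,5,4,18,9,8,16,21,15,17]
nums[mid]=19>8: swap nums[1],nums[10]; hi=9 → [6,21,11,10,5,4,18,9,8,16,19,15,17]
nums[mid]=21>8: swap nums[1],nums[9]; hi=8 → [6,16,11,10,5,4,18,9,8,21,19,15,17]
nums[mid]=16>8: swap nums[1],nums[8]; hi=7 → [6,8,11,10,5,4,18,9,16,21,19,15,17]
nums[mid]=8=8: mid=2
nums[mid]=11>8: swap nums[2],nums[7]; hi=6 → [6,8,9,10,5,4,18,11,16,21,19,15,17]
nums[mid]=9>8: swap nums[2],nums[6]; hi=5 → [6,8,18,10,5,4,9,11,16,21,19,15,17]
nums[mid]=18>8: swap nums[2],nums[5]; hi=4 → [6,8,4,10,5,18,9,11,16,21,19,15,17]
nums[mid]=4<8: swap nums[1],nums[2]; lo=2,mid=3 → [6,4,8,10,5,18,9,11,16,21,19,15,17]
nums[mid]=10>8: swap nums[3],nums[4]; hi=3 → [6,4,8,5,10,18,9,11,16,21,19,15,17]
nums[mid]=5<8: swap nums[2],nums[3]; lo=3,mid=4 → [6,4,5,8,10,18,9,11,16,21,19,15,17]
end: lo=3, hi=3; nums = [6,4,5,8,10,18,9,11,16,21,19,15,17]

[6,4,5,8,10,18,9,11,16,21,19,15,17]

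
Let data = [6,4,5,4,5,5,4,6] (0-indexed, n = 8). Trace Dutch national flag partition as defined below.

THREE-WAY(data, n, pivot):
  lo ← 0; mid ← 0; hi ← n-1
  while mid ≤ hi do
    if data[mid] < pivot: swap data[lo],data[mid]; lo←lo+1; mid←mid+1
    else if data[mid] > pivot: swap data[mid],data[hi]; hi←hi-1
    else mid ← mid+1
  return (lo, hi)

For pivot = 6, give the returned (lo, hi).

(6, 7)

lo=0 mid=0 hi=7
6=6: mid=1
4<6: swap(0,1), lo=1 mid=2 ⇒ [4,6,5,4,5,5,4,6]
5<6: swap(1,2), lo=2 mid=3 ⇒ [4,5,6,4,5,5,4,6]
4<6: swap(2,3), lo=3 mid=4 ⇒ [4,5,4,6,5,5,4,6]
5<6: swap(3,4), lo=4 mid=5 ⇒ [4,5,4,5,6,5,4,6]
5<6: swap(4,5), lo=5 mid=6 ⇒ [4,5,4,5,5,6,4,6]
4<6: swap(5,6), lo=6 mid=7 ⇒ [4,5,4,5,5,4,6,6]
6=6: mid=8
done. lo=6 hi=7; data=[4,5,4,5,5,4,6,6]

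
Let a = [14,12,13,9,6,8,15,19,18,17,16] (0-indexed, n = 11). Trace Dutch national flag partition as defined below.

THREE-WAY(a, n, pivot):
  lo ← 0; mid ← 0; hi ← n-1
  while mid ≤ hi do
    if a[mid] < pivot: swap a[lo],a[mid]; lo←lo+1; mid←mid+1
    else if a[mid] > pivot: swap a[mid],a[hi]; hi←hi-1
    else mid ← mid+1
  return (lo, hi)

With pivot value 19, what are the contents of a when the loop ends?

[14,12,13,9,6,8,15,18,17,16,19]

pivot = 19; lo=0, mid=0, hi=10
a[mid]=14<19: swap a[0],a[0]; lo=1,mid=1 → [14,12,13,9,6,8,15,19,18,17,16]
a[mid]=12<19: swap a[1],a[1]; lo=2,mid=2 → [14,12,13,9,6,8,15,19,18,17,16]
a[mid]=13<19: swap a[2],a[2]; lo=3,mid=3 → [14,12,13,9,6,8,15,19,18,17,16]
a[mid]=9<19: swap a[3],a[3]; lo=4,mid=4 → [14,12,13,9,6,8,15,19,18,17,16]
a[mid]=6<19: swap a[4],a[4]; lo=5,mid=5 → [14,12,13,9,6,8,15,19,18,17,16]
a[mid]=8<19: swap a[5],a[5]; lo=6,mid=6 → [14,12,13,9,6,8,15,19,18,17,16]
a[mid]=15<19: swap a[6],a[6]; lo=7,mid=7 → [14,12,13,9,6,8,15,19,18,17,16]
a[mid]=19=19: mid=8
a[mid]=18<19: swap a[7],a[8]; lo=8,mid=9 → [14,12,13,9,6,8,15,18,19,17,16]
a[mid]=17<19: swap a[8],a[9]; lo=9,mid=10 → [14,12,13,9,6,8,15,18,17,19,16]
a[mid]=16<19: swap a[9],a[10]; lo=10,mid=11 → [14,12,13,9,6,8,15,18,17,16,19]
end: lo=10, hi=10; a = [14,12,13,9,6,8,15,18,17,16,19]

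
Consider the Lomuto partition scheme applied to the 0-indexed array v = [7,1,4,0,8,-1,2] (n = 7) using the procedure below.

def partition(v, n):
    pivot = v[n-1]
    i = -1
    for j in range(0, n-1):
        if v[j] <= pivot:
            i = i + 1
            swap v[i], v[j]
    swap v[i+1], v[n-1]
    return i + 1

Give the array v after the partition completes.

pivot=2, i=-1
j=0: 7>2, skip
j=1: 1≤2, i=0, swap(0,1) ⇒ [1,7,4,0,8,-1,2]
j=2: 4>2, skip
j=3: 0≤2, i=1, swap(1,3) ⇒ [1,0,4,7,8,-1,2]
j=4: 8>2, skip
j=5: -1≤2, i=2, swap(2,5) ⇒ [1,0,-1,7,8,4,2]
swap(3,6) ⇒ [1,0,-1,2,8,4,7]; return 3

[1,0,-1,2,8,4,7]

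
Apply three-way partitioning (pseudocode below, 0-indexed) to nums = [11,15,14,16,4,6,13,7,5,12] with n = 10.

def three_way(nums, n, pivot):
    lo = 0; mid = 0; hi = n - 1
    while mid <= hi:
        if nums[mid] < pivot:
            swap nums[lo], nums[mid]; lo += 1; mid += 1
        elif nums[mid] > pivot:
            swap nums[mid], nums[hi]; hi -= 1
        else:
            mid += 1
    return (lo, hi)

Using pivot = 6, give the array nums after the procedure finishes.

lo=0 mid=0 hi=9
11>6: swap(0,9), hi=8 ⇒ [12,15,14,16,4,6,13,7,5,11]
12>6: swap(0,8), hi=7 ⇒ [5,15,14,16,4,6,13,7,12,11]
5<6: swap(0,0), lo=1 mid=1 ⇒ [5,15,14,16,4,6,13,7,12,11]
15>6: swap(1,7), hi=6 ⇒ [5,7,14,16,4,6,13,15,12,11]
7>6: swap(1,6), hi=5 ⇒ [5,13,14,16,4,6,7,15,12,11]
13>6: swap(1,5), hi=4 ⇒ [5,6,14,16,4,13,7,15,12,11]
6=6: mid=2
14>6: swap(2,4), hi=3 ⇒ [5,6,4,16,14,13,7,15,12,11]
4<6: swap(1,2), lo=2 mid=3 ⇒ [5,4,6,16,14,13,7,15,12,11]
16>6: swap(3,3), hi=2 ⇒ [5,4,6,16,14,13,7,15,12,11]
done. lo=2 hi=2; nums=[5,4,6,16,14,13,7,15,12,11]

[5,4,6,16,14,13,7,15,12,11]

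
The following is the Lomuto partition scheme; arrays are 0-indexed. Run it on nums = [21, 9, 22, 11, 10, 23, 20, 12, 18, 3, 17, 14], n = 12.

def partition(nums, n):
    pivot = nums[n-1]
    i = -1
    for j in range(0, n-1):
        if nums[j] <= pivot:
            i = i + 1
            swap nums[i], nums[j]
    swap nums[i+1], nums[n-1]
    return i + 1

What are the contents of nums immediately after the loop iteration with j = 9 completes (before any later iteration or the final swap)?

pivot = nums[11] = 14; i = -1
j=0: nums[0]=21 > 14 → no swap
j=1: nums[1]=9 ≤ 14 → i=0, swap nums[0],nums[1] → [9, 21, 22, 11, 10, 23, 20, 12, 18, 3, 17, 14]
j=2: nums[2]=22 > 14 → no swap
j=3: nums[3]=11 ≤ 14 → i=1, swap nums[1],nums[3] → [9, 11, 22, 21, 10, 23, 20, 12, 18, 3, 17, 14]
j=4: nums[4]=10 ≤ 14 → i=2, swap nums[2],nums[4] → [9, 11, 10, 21, 22, 23, 20, 12, 18, 3, 17, 14]
j=5: nums[5]=23 > 14 → no swap
j=6: nums[6]=20 > 14 → no swap
j=7: nums[7]=12 ≤ 14 → i=3, swap nums[3],nums[7] → [9, 11, 10, 12, 22, 23, 20, 21, 18, 3, 17, 14]
j=8: nums[8]=18 > 14 → no swap
j=9: nums[9]=3 ≤ 14 → i=4, swap nums[4],nums[9] → [9, 11, 10, 12, 3, 23, 20, 21, 18, 22, 17, 14]
(after j=9) nums = [9, 11, 10, 12, 3, 23, 20, 21, 18, 22, 17, 14]

[9, 11, 10, 12, 3, 23, 20, 21, 18, 22, 17, 14]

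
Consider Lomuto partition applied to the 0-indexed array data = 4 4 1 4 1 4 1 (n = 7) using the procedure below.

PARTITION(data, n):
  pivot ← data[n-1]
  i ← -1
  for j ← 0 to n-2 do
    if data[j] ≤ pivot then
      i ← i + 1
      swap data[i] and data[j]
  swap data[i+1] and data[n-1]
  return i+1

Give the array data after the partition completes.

pivot=1, i=-1
j=0: 4>1, skip
j=1: 4>1, skip
j=2: 1≤1, i=0, swap(0,2) ⇒ 1 4 4 4 1 4 1
j=3: 4>1, skip
j=4: 1≤1, i=1, swap(1,4) ⇒ 1 1 4 4 4 4 1
j=5: 4>1, skip
swap(2,6) ⇒ 1 1 1 4 4 4 4; return 2

1 1 1 4 4 4 4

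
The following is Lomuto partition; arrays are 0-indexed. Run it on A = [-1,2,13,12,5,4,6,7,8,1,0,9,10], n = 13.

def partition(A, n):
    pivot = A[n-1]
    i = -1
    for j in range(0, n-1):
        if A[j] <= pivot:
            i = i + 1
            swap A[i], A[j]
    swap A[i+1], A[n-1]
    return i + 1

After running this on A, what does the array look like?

[-1,2,5,4,6,7,8,1,0,9,10,12,13]

pivot = A[12] = 10; i = -1
j=0: A[0]=-1 ≤ 10 → i=0, swap A[0],A[0] (no change) → [-1,2,13,12,5,4,6,7,8,1,0,9,10]
j=1: A[1]=2 ≤ 10 → i=1, swap A[1],A[1] (no change) → [-1,2,13,12,5,4,6,7,8,1,0,9,10]
j=2: A[2]=13 > 10 → no swap
j=3: A[3]=12 > 10 → no swap
j=4: A[4]=5 ≤ 10 → i=2, swap A[2],A[4] → [-1,2,5,12,13,4,6,7,8,1,0,9,10]
j=5: A[5]=4 ≤ 10 → i=3, swap A[3],A[5] → [-1,2,5,4,13,12,6,7,8,1,0,9,10]
j=6: A[6]=6 ≤ 10 → i=4, swap A[4],A[6] → [-1,2,5,4,6,12,13,7,8,1,0,9,10]
j=7: A[7]=7 ≤ 10 → i=5, swap A[5],A[7] → [-1,2,5,4,6,7,13,12,8,1,0,9,10]
j=8: A[8]=8 ≤ 10 → i=6, swap A[6],A[8] → [-1,2,5,4,6,7,8,12,13,1,0,9,10]
j=9: A[9]=1 ≤ 10 → i=7, swap A[7],A[9] → [-1,2,5,4,6,7,8,1,13,12,0,9,10]
j=10: A[10]=0 ≤ 10 → i=8, swap A[8],A[10] → [-1,2,5,4,6,7,8,1,0,12,13,9,10]
j=11: A[11]=9 ≤ 10 → i=9, swap A[9],A[11] → [-1,2,5,4,6,7,8,1,0,9,13,12,10]
final swap A[10],A[12] → [-1,2,5,4,6,7,8,1,0,9,10,12,13]; return 10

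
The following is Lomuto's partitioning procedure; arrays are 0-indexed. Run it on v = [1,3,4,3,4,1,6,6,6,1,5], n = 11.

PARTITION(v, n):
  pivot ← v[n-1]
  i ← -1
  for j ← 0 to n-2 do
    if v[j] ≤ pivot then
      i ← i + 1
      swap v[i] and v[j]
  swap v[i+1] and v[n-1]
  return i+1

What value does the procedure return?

pivot = v[10] = 5; i = -1
j=0: v[0]=1 ≤ 5 → i=0, swap v[0],v[0] (no change) → [1,3,4,3,4,1,6,6,6,1,5]
j=1: v[1]=3 ≤ 5 → i=1, swap v[1],v[1] (no change) → [1,3,4,3,4,1,6,6,6,1,5]
j=2: v[2]=4 ≤ 5 → i=2, swap v[2],v[2] (no change) → [1,3,4,3,4,1,6,6,6,1,5]
j=3: v[3]=3 ≤ 5 → i=3, swap v[3],v[3] (no change) → [1,3,4,3,4,1,6,6,6,1,5]
j=4: v[4]=4 ≤ 5 → i=4, swap v[4],v[4] (no change) → [1,3,4,3,4,1,6,6,6,1,5]
j=5: v[5]=1 ≤ 5 → i=5, swap v[5],v[5] (no change) → [1,3,4,3,4,1,6,6,6,1,5]
j=6: v[6]=6 > 5 → no swap
j=7: v[7]=6 > 5 → no swap
j=8: v[8]=6 > 5 → no swap
j=9: v[9]=1 ≤ 5 → i=6, swap v[6],v[9] → [1,3,4,3,4,1,1,6,6,6,5]
final swap v[7],v[10] → [1,3,4,3,4,1,1,5,6,6,6]; return 7

7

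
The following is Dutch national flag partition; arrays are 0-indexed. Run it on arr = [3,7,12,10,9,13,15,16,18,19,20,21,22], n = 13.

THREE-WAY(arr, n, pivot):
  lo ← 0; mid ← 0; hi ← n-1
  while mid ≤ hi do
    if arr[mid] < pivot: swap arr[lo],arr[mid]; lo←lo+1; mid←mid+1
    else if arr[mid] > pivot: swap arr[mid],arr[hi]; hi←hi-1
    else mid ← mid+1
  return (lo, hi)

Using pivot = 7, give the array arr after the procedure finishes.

pivot = 7; lo=0, mid=0, hi=12
arr[mid]=3<7: swap arr[0],arr[0]; lo=1,mid=1 → [3,7,12,10,9,13,15,16,18,19,20,21,22]
arr[mid]=7=7: mid=2
arr[mid]=12>7: swap arr[2],arr[12]; hi=11 → [3,7,22,10,9,13,15,16,18,19,20,21,12]
arr[mid]=22>7: swap arr[2],arr[11]; hi=10 → [3,7,21,10,9,13,15,16,18,19,20,22,12]
arr[mid]=21>7: swap arr[2],arr[10]; hi=9 → [3,7,20,10,9,13,15,16,18,19,21,22,12]
arr[mid]=20>7: swap arr[2],arr[9]; hi=8 → [3,7,19,10,9,13,15,16,18,20,21,22,12]
arr[mid]=19>7: swap arr[2],arr[8]; hi=7 → [3,7,18,10,9,13,15,16,19,20,21,22,12]
arr[mid]=18>7: swap arr[2],arr[7]; hi=6 → [3,7,16,10,9,13,15,18,19,20,21,22,12]
arr[mid]=16>7: swap arr[2],arr[6]; hi=5 → [3,7,15,10,9,13,16,18,19,20,21,22,12]
arr[mid]=15>7: swap arr[2],arr[5]; hi=4 → [3,7,13,10,9,15,16,18,19,20,21,22,12]
arr[mid]=13>7: swap arr[2],arr[4]; hi=3 → [3,7,9,10,13,15,16,18,19,20,21,22,12]
arr[mid]=9>7: swap arr[2],arr[3]; hi=2 → [3,7,10,9,13,15,16,18,19,20,21,22,12]
arr[mid]=10>7: swap arr[2],arr[2]; hi=1 → [3,7,10,9,13,15,16,18,19,20,21,22,12]
end: lo=1, hi=1; arr = [3,7,10,9,13,15,16,18,19,20,21,22,12]

[3,7,10,9,13,15,16,18,19,20,21,22,12]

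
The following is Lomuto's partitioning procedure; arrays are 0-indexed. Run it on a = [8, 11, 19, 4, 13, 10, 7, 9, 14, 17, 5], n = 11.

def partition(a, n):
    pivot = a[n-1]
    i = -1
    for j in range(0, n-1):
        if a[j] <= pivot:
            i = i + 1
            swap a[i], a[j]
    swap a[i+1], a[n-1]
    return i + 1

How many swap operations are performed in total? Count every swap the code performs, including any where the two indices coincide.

2

pivot = a[10] = 5; i = -1
j=0: a[0]=8 > 5 → no swap
j=1: a[1]=11 > 5 → no swap
j=2: a[2]=19 > 5 → no swap
j=3: a[3]=4 ≤ 5 → i=0, swap a[0],a[3] → [4, 11, 19, 8, 13, 10, 7, 9, 14, 17, 5]
j=4: a[4]=13 > 5 → no swap
j=5: a[5]=10 > 5 → no swap
j=6: a[6]=7 > 5 → no swap
j=7: a[7]=9 > 5 → no swap
j=8: a[8]=14 > 5 → no swap
j=9: a[9]=17 > 5 → no swap
final swap a[1],a[10] → [4, 5, 19, 8, 13, 10, 7, 9, 14, 17, 11]; return 1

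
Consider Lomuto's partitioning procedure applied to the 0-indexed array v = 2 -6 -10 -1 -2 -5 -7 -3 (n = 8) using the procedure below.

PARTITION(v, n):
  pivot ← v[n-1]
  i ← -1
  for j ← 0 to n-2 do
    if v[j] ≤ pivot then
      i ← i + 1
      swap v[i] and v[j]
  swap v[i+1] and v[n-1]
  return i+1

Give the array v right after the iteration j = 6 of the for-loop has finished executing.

pivot=-3, i=-1
j=0: 2>-3, skip
j=1: -6≤-3, i=0, swap(0,1) ⇒ -6 2 -10 -1 -2 -5 -7 -3
j=2: -10≤-3, i=1, swap(1,2) ⇒ -6 -10 2 -1 -2 -5 -7 -3
j=3: -1>-3, skip
j=4: -2>-3, skip
j=5: -5≤-3, i=2, swap(2,5) ⇒ -6 -10 -5 -1 -2 2 -7 -3
j=6: -7≤-3, i=3, swap(3,6) ⇒ -6 -10 -5 -7 -2 2 -1 -3
(after j=6) v = -6 -10 -5 -7 -2 2 -1 -3

-6 -10 -5 -7 -2 2 -1 -3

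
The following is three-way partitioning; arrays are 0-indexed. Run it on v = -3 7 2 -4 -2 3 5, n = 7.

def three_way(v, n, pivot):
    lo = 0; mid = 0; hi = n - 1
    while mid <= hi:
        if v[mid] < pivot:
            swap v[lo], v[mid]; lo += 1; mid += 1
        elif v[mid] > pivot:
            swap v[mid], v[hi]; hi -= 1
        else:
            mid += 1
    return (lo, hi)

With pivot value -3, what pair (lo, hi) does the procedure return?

(1, 1)

pivot = -3; lo=0, mid=0, hi=6
v[mid]=-3=-3: mid=1
v[mid]=7>-3: swap v[1],v[6]; hi=5 → -3 5 2 -4 -2 3 7
v[mid]=5>-3: swap v[1],v[5]; hi=4 → -3 3 2 -4 -2 5 7
v[mid]=3>-3: swap v[1],v[4]; hi=3 → -3 -2 2 -4 3 5 7
v[mid]=-2>-3: swap v[1],v[3]; hi=2 → -3 -4 2 -2 3 5 7
v[mid]=-4<-3: swap v[0],v[1]; lo=1,mid=2 → -4 -3 2 -2 3 5 7
v[mid]=2>-3: swap v[2],v[2]; hi=1 → -4 -3 2 -2 3 5 7
end: lo=1, hi=1; v = -4 -3 2 -2 3 5 7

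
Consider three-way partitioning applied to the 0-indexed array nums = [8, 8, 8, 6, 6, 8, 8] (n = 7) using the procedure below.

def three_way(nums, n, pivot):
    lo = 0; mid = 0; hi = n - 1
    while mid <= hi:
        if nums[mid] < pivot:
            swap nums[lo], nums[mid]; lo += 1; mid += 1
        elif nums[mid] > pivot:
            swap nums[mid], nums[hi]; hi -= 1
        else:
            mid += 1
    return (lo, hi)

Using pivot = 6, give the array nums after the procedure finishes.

[6, 6, 8, 8, 8, 8, 8]

lo=0 mid=0 hi=6
8>6: swap(0,6), hi=5 ⇒ [8, 8, 8, 6, 6, 8, 8]
8>6: swap(0,5), hi=4 ⇒ [8, 8, 8, 6, 6, 8, 8]
8>6: swap(0,4), hi=3 ⇒ [6, 8, 8, 6, 8, 8, 8]
6=6: mid=1
8>6: swap(1,3), hi=2 ⇒ [6, 6, 8, 8, 8, 8, 8]
6=6: mid=2
8>6: swap(2,2), hi=1 ⇒ [6, 6, 8, 8, 8, 8, 8]
done. lo=0 hi=1; nums=[6, 6, 8, 8, 8, 8, 8]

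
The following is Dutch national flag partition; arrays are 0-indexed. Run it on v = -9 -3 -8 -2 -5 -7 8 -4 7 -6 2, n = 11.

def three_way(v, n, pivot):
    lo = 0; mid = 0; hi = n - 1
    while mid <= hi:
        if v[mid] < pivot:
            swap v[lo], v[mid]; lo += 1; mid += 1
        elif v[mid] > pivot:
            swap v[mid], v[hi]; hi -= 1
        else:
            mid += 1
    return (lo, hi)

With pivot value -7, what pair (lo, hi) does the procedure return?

lo=0 mid=0 hi=10
-9<-7: swap(0,0), lo=1 mid=1 ⇒ -9 -3 -8 -2 -5 -7 8 -4 7 -6 2
-3>-7: swap(1,10), hi=9 ⇒ -9 2 -8 -2 -5 -7 8 -4 7 -6 -3
2>-7: swap(1,9), hi=8 ⇒ -9 -6 -8 -2 -5 -7 8 -4 7 2 -3
-6>-7: swap(1,8), hi=7 ⇒ -9 7 -8 -2 -5 -7 8 -4 -6 2 -3
7>-7: swap(1,7), hi=6 ⇒ -9 -4 -8 -2 -5 -7 8 7 -6 2 -3
-4>-7: swap(1,6), hi=5 ⇒ -9 8 -8 -2 -5 -7 -4 7 -6 2 -3
8>-7: swap(1,5), hi=4 ⇒ -9 -7 -8 -2 -5 8 -4 7 -6 2 -3
-7=-7: mid=2
-8<-7: swap(1,2), lo=2 mid=3 ⇒ -9 -8 -7 -2 -5 8 -4 7 -6 2 -3
-2>-7: swap(3,4), hi=3 ⇒ -9 -8 -7 -5 -2 8 -4 7 -6 2 -3
-5>-7: swap(3,3), hi=2 ⇒ -9 -8 -7 -5 -2 8 -4 7 -6 2 -3
done. lo=2 hi=2; v=-9 -8 -7 -5 -2 8 -4 7 -6 2 -3

(2, 2)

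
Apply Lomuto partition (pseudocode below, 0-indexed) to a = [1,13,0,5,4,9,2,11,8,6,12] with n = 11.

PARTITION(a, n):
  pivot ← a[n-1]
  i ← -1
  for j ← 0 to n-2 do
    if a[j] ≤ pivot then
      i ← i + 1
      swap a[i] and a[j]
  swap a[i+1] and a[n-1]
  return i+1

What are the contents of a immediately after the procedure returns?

[1,0,5,4,9,2,11,8,6,12,13]

pivot=12, i=-1
j=0: 1≤12, i=0, swap(0,0) ⇒ [1,13,0,5,4,9,2,11,8,6,12]
j=1: 13>12, skip
j=2: 0≤12, i=1, swap(1,2) ⇒ [1,0,13,5,4,9,2,11,8,6,12]
j=3: 5≤12, i=2, swap(2,3) ⇒ [1,0,5,13,4,9,2,11,8,6,12]
j=4: 4≤12, i=3, swap(3,4) ⇒ [1,0,5,4,13,9,2,11,8,6,12]
j=5: 9≤12, i=4, swap(4,5) ⇒ [1,0,5,4,9,13,2,11,8,6,12]
j=6: 2≤12, i=5, swap(5,6) ⇒ [1,0,5,4,9,2,13,11,8,6,12]
j=7: 11≤12, i=6, swap(6,7) ⇒ [1,0,5,4,9,2,11,13,8,6,12]
j=8: 8≤12, i=7, swap(7,8) ⇒ [1,0,5,4,9,2,11,8,13,6,12]
j=9: 6≤12, i=8, swap(8,9) ⇒ [1,0,5,4,9,2,11,8,6,13,12]
swap(9,10) ⇒ [1,0,5,4,9,2,11,8,6,12,13]; return 9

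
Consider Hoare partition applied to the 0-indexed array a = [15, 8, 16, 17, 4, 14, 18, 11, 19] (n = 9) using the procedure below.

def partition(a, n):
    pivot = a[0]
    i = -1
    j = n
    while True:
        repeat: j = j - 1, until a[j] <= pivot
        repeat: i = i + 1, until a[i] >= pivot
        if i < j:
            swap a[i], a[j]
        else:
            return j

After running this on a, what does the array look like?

[11, 8, 14, 4, 17, 16, 18, 15, 19]

pivot = a[0] = 15; i = -1, j = 9
j→7 (a[7]=11≤15), i→0 (a[0]=15≥15); i<j, swap → [11, 8, 16, 17, 4, 14, 18, 15, 19]
j→5 (a[5]=14≤15), i→2 (a[2]=16≥15); i<j, swap → [11, 8, 14, 17, 4, 16, 18, 15, 19]
j→4 (a[4]=4≤15), i→3 (a[3]=17≥15); i<j, swap → [11, 8, 14, 4, 17, 16, 18, 15, 19]
j→3, i→4; i≥j, return j=3. a = [11, 8, 14, 4, 17, 16, 18, 15, 19]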